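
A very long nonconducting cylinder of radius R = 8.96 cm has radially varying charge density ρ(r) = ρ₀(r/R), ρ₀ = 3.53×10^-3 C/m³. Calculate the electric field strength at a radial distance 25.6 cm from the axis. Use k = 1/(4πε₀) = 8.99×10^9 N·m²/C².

Choose a coaxial cylinder of radius r = 25.6 cm (arbitrary length L) as the Gaussian surface (r > R, full charge per length enclosed).
λ_enc = 2π ∫₀^R ρ₀(r'/R)^1 r' dr' = 2πρ₀R²/3 = 5.935e-5 C/m.
Applying ∮E·dA = Q_enc/ε₀ with the end caps contributing no flux:
E = 2k|λ_enc|/r = 2(8.99×10^9)(5.935×10^-5)/(0.256) = 4.17×10^6 N/C.

|E| ≈ 4.17×10^6 V/m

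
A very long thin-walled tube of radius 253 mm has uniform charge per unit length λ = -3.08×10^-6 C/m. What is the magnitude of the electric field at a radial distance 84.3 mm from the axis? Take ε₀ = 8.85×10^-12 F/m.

Choose a coaxial cylinder of radius r = 84.3 mm (arbitrary length L) as the Gaussian surface (r < 253 mm, inside the shell).
All the surface charge lies outside this cylinder: Q_enc = 0, hence E = 0.

E = 0 (no enclosed charge)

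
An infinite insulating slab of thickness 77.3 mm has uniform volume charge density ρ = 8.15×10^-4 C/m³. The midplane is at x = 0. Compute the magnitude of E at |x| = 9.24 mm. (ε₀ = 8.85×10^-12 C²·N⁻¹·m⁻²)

|E| = 8.51×10^5 N/C

By symmetry E is perpendicular to the slab. A Gaussian pillbox from −9.24 mm to +9.24 mm (face area A) lies entirely within the slab.
Q_enc = ρ·(2x)·A and flux = 2EA, so 2EA = 2ρxA/ε₀ ⇒ E = |ρ|x/ε₀.
E = (8.15×10^-4)(0.00924)/(8.85×10^-12) = 8.51e5 N/C.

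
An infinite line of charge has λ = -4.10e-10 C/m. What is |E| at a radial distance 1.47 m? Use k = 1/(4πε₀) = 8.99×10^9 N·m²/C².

5.01 V/m

Take a coaxial cylindrical Gaussian surface of radius r = 1.47 m and length L.
Q_enc = λL, so λ_enc = -4.10×10^-10 C/m.
Applying ∮E·dA = Q_enc/ε₀ with the end caps contributing no flux:
E = 2k|λ_enc|/r = 2(8.99×10^9)(4.10e-10)/(1.47) = 5.01 N/C.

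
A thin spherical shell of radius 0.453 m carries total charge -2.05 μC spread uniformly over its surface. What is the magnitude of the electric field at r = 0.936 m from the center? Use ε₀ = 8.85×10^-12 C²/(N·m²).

Take a concentric spherical Gaussian surface of radius r = 0.936 m (r > 0.453 m).
The entire shell is enclosed: Q_enc = -2.05×10^-6 C.
Applying ∮E·dA = Q_enc/ε₀ with Φ = E(4πr²):
E = |Q_enc|/(4πε₀r²) = (2.05×10^-6)/(4π·8.85×10^-12·(0.936)²) = 2.10e4 N/C.

2.10×10^4 N/C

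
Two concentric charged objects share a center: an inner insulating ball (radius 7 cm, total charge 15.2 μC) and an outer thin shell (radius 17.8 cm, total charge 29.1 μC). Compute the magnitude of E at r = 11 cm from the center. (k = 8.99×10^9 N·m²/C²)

E ≈ 1.13×10^7 V/m

Use a concentric Gaussian sphere at r = 11 cm (between the bodies, 7 cm < r < 17.8 cm).
Only the inner charge is enclosed; the outer shell contributes nothing inside itself. Q_enc = 15.2 μC = 1.52×10^-5 C.
By Gauss's law, ∮E·dA = E·4πr² = Q_enc/ε₀.
E = k|Q_enc|/r² = (8.99×10^9)(1.52e-5)/(0.11)² = 1.13×10^7 N/C.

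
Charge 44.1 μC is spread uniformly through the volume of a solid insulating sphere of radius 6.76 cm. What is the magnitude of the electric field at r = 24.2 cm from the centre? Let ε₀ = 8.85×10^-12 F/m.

E = 6.77×10^6 V/m

By spherical symmetry E is radial; choose a Gaussian sphere of radius r = 24.2 cm (r > R, so the entire charge is enclosed).
Q_enc = 44.1 μC = 4.41×10^-5 C.
Gauss's law: E·4πr² = Q_enc/ε₀.
E = |Q_enc|/(4πε₀r²) = (4.41×10^-5)/(4π·8.85×10^-12·(0.242)²) = 6.77×10^6 N/C.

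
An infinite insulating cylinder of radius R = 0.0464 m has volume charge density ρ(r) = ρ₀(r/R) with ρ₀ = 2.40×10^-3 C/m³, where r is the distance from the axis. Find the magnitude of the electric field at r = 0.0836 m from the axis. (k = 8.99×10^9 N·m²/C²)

|E| = 2.33×10^6 N/C

By cylindrical symmetry E is radial; use a coaxial Gaussian cylinder of radius 0.0836 m and length L (r > R, full charge per length enclosed).
λ_enc = 2π ∫₀^R ρ₀(r'/R)^1 r' dr' = 2πρ₀R²/3 = 1.082e-5 C/m.
Gauss's law: E·2πrL = λ_enc L/ε₀.
E = 2k|λ_enc|/r = 2(8.99×10^9)(1.082×10^-5)/(0.0836) = 2.33×10^6 N/C.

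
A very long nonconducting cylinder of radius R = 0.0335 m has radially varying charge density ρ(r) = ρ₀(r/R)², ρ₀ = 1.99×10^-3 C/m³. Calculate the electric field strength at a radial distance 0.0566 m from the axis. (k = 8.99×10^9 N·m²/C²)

By cylindrical symmetry E is radial; use a coaxial Gaussian cylinder of radius 0.0566 m and length L (r > R, full charge per length enclosed).
λ_enc = 2π ∫₀^R ρ₀(r'/R)^2 r' dr' = 2πρ₀R²/4 = 3.508e-6 C/m.
Gauss's law: E·2πrL = λ_enc L/ε₀.
E = 2k|λ_enc|/r = 2(8.99×10^9)(3.508×10^-6)/(0.0566) = 1.11×10^6 N/C.

E ≈ 1.11e6 N/C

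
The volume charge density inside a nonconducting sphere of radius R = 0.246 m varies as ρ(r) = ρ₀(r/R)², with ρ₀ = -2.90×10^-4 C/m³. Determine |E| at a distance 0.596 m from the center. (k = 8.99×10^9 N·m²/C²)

By spherical symmetry E is radial; choose a Gaussian sphere of radius r = 0.596 m (r > R, all charge enclosed).
Q_enc = 4π ∫₀^R ρ₀(r'/R)^2 r'² dr' = 4πρ₀R³/5 = -1.085×10^-5 C.
By Gauss's law, ∮E·dA = E·4πr² = Q_enc/ε₀.
E = k|Q_enc|/r² = (8.99×10^9)(1.085×10^-5)/(0.596)² = 2.75×10^5 N/C.

2.75e5 N/C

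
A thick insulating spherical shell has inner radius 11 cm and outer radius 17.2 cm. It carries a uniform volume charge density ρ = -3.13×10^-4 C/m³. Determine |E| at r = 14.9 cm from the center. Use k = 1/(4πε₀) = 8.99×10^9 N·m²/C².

Use a concentric Gaussian sphere at r = 14.9 cm (within the shell material, 11 cm < r < 17.2 cm).
Only the shell between 11 cm and r is enclosed: Q_enc = ρ·(4π/3)(r³ − a³) = (-3.13×10^-4)·(4π/3)·((0.149)³ − (0.11)³) = -2.592e-6 C.
Gauss's law: E·4πr² = Q_enc/ε₀.
E = k|Q_enc|/r² = (8.99×10^9)(2.592×10^-6)/(0.149)² = 1.05×10^6 N/C.

1.05×10^6 N/C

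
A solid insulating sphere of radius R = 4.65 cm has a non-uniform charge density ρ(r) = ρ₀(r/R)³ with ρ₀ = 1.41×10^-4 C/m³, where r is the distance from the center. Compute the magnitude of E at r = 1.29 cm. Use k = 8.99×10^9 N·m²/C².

Symmetry ⇒ E = E(r) r̂. Gaussian sphere of radius r = 1.29 cm (r < R).
Integrate the density: Q_enc = 4π ∫₀^r ρ₀(r'/R)^3 r'² dr' = 4πρ₀ r^6/(6·R³) = 1.353e-11 C.
Since E is radial and uniform over the Gaussian sphere, Φ = E·4πr² = Q_enc/ε₀.
E = k|Q_enc|/r² = (8.99×10^9)(1.353e-11)/(0.0129)² = 731 N/C.

E = 731 N/C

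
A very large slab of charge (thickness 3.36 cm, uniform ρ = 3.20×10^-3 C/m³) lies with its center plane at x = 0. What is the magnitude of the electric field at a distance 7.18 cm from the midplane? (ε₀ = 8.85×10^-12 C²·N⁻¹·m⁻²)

E ≈ 6.07e6 N/C

The point |x| = 7.18 cm lies outside the slab (half-thickness 0.0168 m). A symmetric pillbox spanning the full slab encloses Q_enc = ρ·d·A.
Flux = 2EA ⇒ E = |ρ|d/(2ε₀), independent of distance outside.
E = (3.20e-3)(0.0336)/(2·8.85×10^-12) = 6.07×10^6 N/C.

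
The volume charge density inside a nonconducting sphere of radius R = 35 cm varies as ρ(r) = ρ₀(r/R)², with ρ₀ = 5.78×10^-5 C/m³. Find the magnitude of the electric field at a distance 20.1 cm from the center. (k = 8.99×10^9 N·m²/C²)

Use a concentric Gaussian sphere at r = 20.1 cm (r < R).
Q_enc = ∫₀^r ρ(r')·4πr'² dr' = (4πρ₀/R²) ∫₀^r r'^4 dr' = 4πρ₀ r^5/(5·R²) = 3.891×10^-7 C.
Since E is radial and uniform over the Gaussian sphere, Φ = E·4πr² = Q_enc/ε₀.
E = k|Q_enc|/r² = (8.99×10^9)(3.891e-7)/(0.201)² = 8.66e4 N/C.

8.66e4 N/C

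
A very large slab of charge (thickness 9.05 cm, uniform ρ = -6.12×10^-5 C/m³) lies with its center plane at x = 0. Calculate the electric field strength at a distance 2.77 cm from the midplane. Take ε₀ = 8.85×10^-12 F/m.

|E| = 1.92×10^5 N/C

By symmetry E is perpendicular to the slab. A Gaussian pillbox from −2.77 cm to +2.77 cm (face area A) lies entirely within the slab.
Q_enc = ρ·(2x)·A and flux = 2EA, so 2EA = 2ρxA/ε₀ ⇒ E = |ρ|x/ε₀.
E = (6.12×10^-5)(0.0277)/(8.85×10^-12) = 1.92×10^5 N/C.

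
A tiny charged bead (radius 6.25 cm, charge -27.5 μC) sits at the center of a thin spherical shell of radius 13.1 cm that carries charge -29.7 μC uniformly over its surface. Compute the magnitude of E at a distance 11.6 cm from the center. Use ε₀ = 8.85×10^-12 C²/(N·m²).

|E| ≈ 1.84×10^7 N/C

By spherical symmetry E is radial; choose a Gaussian sphere of radius r = 11.6 cm (between the bodies, 6.25 cm < r < 13.1 cm).
Only the inner charge is enclosed; the outer shell contributes nothing inside itself. Q_enc = -27.5 μC = -2.75×10^-5 C.
Applying ∮E·dA = Q_enc/ε₀ with Φ = E(4πr²):
E = |Q_enc|/(4πε₀r²) = (2.75×10^-5)/(4π·8.85×10^-12·(0.116)²) = 1.84e7 N/C.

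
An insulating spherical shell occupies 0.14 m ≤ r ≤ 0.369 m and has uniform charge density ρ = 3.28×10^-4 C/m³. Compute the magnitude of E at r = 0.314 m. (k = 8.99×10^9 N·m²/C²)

E = 3.53×10^6 V/m

Symmetry ⇒ E = E(r) r̂. Gaussian sphere of radius r = 0.314 m (within the shell material, 0.14 m < r < 0.369 m).
Only the shell between 0.14 m and r is enclosed: Q_enc = ρ·(4π/3)(r³ − a³) = (3.28e-4)·(4π/3)·((0.314)³ − (0.14)³) = 3.877×10^-5 C.
Gauss's law: E·4πr² = Q_enc/ε₀.
E = k|Q_enc|/r² = (8.99×10^9)(3.877×10^-5)/(0.314)² = 3.53e6 N/C.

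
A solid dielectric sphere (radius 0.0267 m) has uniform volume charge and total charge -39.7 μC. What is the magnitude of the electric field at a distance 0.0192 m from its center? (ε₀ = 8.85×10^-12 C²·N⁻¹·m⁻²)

E ≈ 3.60e8 N/C

Take a concentric spherical Gaussian surface of radius r = 0.0192 m (r < R).
Only the charge within r is enclosed: Q_enc = Q·(r/R)³ = (-39.7 μC)·(0.0192 m/0.0267 m)³ = -1.476×10^-5 C.
Since E is radial and uniform over the Gaussian sphere, Φ = E·4πr² = Q_enc/ε₀.
E = |Q_enc|/(4πε₀r²) = (1.476×10^-5)/(4π·8.85×10^-12·(0.0192)²) = 3.60e8 N/C.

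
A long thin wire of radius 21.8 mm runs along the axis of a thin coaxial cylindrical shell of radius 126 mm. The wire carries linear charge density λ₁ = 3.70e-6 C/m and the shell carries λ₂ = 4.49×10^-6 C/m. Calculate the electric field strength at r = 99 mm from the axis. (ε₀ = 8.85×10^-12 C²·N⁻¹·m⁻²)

Take a coaxial cylindrical Gaussian surface of radius r = 99 mm and length L (between the conductors, 21.8 mm < r < 126 mm).
Only the inner wire is enclosed; the outer shell contributes nothing inside itself. λ_enc = λ₁ = 3.70×10^-6 C/m.
Gauss's law: E·2πrL = λ_enc L/ε₀.
E = |λ_enc|/(2πε₀r) = (3.70×10^-6)/(2π·8.85×10^-12·0.099) = 6.72×10^5 N/C.

E = 6.72×10^5 V/m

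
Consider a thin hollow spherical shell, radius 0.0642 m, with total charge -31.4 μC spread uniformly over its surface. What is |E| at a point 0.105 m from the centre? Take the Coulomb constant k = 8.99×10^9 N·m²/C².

Symmetry ⇒ E = E(r) r̂. Gaussian sphere of radius r = 0.105 m (r > 0.0642 m).
The entire shell is enclosed: Q_enc = -3.14e-5 C.
Gauss's law: E·4πr² = Q_enc/ε₀.
E = k|Q_enc|/r² = (8.99×10^9)(3.14×10^-5)/(0.105)² = 2.56×10^7 N/C.

2.56e7 N/C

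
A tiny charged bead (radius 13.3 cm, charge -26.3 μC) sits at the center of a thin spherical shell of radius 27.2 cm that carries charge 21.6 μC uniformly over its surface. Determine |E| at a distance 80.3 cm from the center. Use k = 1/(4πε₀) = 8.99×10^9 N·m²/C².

|E| = 6.55×10^4 V/m

Take a concentric spherical Gaussian surface of radius r = 80.3 cm (r > 27.2 cm, enclosing both).
Q_enc = (-26.3 μC) + (21.6 μC) = -4.70×10^-6 C.
Since E is radial and uniform over the Gaussian sphere, Φ = E·4πr² = Q_enc/ε₀.
E = k|Q_enc|/r² = (8.99×10^9)(4.70×10^-6)/(0.803)² = 6.55×10^4 N/C.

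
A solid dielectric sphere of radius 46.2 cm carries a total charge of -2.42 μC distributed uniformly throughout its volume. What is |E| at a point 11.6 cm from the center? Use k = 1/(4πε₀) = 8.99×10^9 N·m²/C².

|E| ≈ 2.56×10^4 N/C

Take a concentric spherical Gaussian surface of radius r = 11.6 cm (r < R).
For a uniform sphere the enclosed fraction is (r/R)³, so Q_enc = (-2.42 μC)(0.116/0.462)³ = -3.831×10^-8 C.
Since E is radial and uniform over the Gaussian sphere, Φ = E·4πr² = Q_enc/ε₀.
E = k|Q_enc|/r² = (8.99×10^9)(3.831e-8)/(0.116)² = 2.56×10^4 N/C.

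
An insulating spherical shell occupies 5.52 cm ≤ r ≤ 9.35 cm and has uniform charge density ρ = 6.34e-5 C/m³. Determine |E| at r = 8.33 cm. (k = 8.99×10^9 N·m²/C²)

By spherical symmetry E is radial; choose a Gaussian sphere of radius r = 8.33 cm (within the shell material, 5.52 cm < r < 9.35 cm).
Only the shell between 5.52 cm and r is enclosed: Q_enc = ρ·(4π/3)(r³ − a³) = (6.34×10^-5)·(4π/3)·((0.0833)³ − (0.0552)³) = 1.088×10^-7 C.
Applying ∮E·dA = Q_enc/ε₀ with Φ = E(4πr²):
E = k|Q_enc|/r² = (8.99×10^9)(1.088e-7)/(0.0833)² = 1.41e5 N/C.

E = 1.41e5 N/C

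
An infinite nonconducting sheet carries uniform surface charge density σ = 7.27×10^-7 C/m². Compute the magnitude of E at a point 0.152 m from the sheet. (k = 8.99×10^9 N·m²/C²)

|E| ≈ 4.11×10^4 V/m

Choose a cylindrical pillbox piercing the sheet, end faces (area A) parallel to it.
Flux Φ = 2EA and Q_enc = σA, so 2EA = σA/ε₀ ⇒ E = |σ|/(2ε₀), independent of distance.
E = 2πk|σ| = 2π(8.99×10^9)(7.27×10^-7) = 4.11×10^4 N/C.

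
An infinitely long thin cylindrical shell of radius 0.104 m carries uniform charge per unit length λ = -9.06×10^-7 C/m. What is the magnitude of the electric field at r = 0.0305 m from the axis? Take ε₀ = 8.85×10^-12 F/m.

By cylindrical symmetry E is radial; use a coaxial Gaussian cylinder of radius 0.0305 m and length L (r < 0.104 m, inside the shell).
All the surface charge lies outside this cylinder: Q_enc = 0, hence E = 0.

|E| = 0 N/C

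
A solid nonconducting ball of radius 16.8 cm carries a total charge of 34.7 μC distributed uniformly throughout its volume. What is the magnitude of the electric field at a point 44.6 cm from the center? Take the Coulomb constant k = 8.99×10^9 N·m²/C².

E ≈ 1.57×10^6 N/C

Use a concentric Gaussian sphere at r = 44.6 cm (r > R, so the entire charge is enclosed).
Q_enc = 34.7 μC = 3.47×10^-5 C.
Since E is radial and uniform over the Gaussian sphere, Φ = E·4πr² = Q_enc/ε₀.
E = k|Q_enc|/r² = (8.99×10^9)(3.47×10^-5)/(0.446)² = 1.57e6 N/C.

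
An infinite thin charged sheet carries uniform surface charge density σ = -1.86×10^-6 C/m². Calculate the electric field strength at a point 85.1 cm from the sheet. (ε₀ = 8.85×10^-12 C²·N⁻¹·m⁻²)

The symmetry is planar: E is normal to the sheet and the same magnitude on both sides. Take a pillbox straddling the sheet with end-cap area A.
Flux Φ = 2EA and Q_enc = σA, so 2EA = σA/ε₀ ⇒ E = |σ|/(2ε₀), independent of distance.
E = |σ|/(2ε₀) = (1.86e-6)/(2·8.85×10^-12) = 1.05×10^5 N/C.

E = 1.05×10^5 N/C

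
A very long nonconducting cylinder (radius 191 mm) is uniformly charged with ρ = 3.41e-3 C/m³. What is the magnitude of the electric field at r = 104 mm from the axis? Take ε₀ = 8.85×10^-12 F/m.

Choose a coaxial cylinder of radius r = 104 mm (arbitrary length L) as the Gaussian surface (r < R).
Charge inside radius r per length L is ρ·πr²·L, so λ_enc = ρπr² = 1.159×10^-4 C/m.
Gauss's law: E·2πrL = λ_enc L/ε₀.
E = |λ_enc|/(2πε₀r) = (1.159×10^-4)/(2π·8.85×10^-12·0.104) = 2.00e7 N/C.

2.00e7 N/C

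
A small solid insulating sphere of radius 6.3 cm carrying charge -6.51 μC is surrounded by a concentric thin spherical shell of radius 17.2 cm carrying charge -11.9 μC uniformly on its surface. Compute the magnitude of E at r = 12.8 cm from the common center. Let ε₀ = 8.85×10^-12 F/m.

Symmetry ⇒ E = E(r) r̂. Gaussian sphere of radius r = 12.8 cm (between the bodies, 6.3 cm < r < 17.2 cm).
The shell at 17.2 cm lies outside the Gaussian surface, so Q_enc = -6.51 μC = -6.51×10^-6 C.
Since E is radial and uniform over the Gaussian sphere, Φ = E·4πr² = Q_enc/ε₀.
E = |Q_enc|/(4πε₀r²) = (6.51×10^-6)/(4π·8.85×10^-12·(0.128)²) = 3.57×10^6 N/C.

E ≈ 3.57×10^6 N/C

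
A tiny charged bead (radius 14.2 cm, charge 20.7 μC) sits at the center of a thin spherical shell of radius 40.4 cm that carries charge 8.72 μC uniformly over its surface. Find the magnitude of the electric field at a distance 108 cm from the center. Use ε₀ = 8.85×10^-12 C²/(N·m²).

|E| = 2.27×10^5 N/C

By spherical symmetry E is radial; choose a Gaussian sphere of radius r = 108 cm (r > 40.4 cm, enclosing both).
Q_enc = (20.7 μC) + (8.72 μC) = 2.942e-5 C.
Gauss's law: E·4πr² = Q_enc/ε₀.
E = |Q_enc|/(4πε₀r²) = (2.942×10^-5)/(4π·8.85×10^-12·(1.08)²) = 2.27×10^5 N/C.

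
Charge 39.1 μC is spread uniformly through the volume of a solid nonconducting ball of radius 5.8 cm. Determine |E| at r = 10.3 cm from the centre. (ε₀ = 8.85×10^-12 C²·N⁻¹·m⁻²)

Symmetry ⇒ E = E(r) r̂. Gaussian sphere of radius r = 10.3 cm (r > R, so the entire charge is enclosed).
Q_enc = 39.1 μC = 3.91e-5 C.
Since E is radial and uniform over the Gaussian sphere, Φ = E·4πr² = Q_enc/ε₀.
E = |Q_enc|/(4πε₀r²) = (3.91e-5)/(4π·8.85×10^-12·(0.103)²) = 3.31e7 N/C.

E ≈ 3.31×10^7 N/C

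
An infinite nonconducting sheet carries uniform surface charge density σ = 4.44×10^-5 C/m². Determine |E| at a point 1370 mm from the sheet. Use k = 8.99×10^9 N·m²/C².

2.51×10^6 N/C

Choose a cylindrical pillbox piercing the sheet, end faces (area A) parallel to it.
Flux Φ = 2EA and Q_enc = σA, so 2EA = σA/ε₀ ⇒ E = |σ|/(2ε₀), independent of distance.
E = 2πk|σ| = 2π(8.99×10^9)(4.44×10^-5) = 2.51×10^6 N/C.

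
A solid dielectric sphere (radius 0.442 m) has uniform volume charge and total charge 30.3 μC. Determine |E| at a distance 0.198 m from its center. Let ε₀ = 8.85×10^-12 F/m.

Symmetry ⇒ E = E(r) r̂. Gaussian sphere of radius r = 0.198 m (r < R).
For a uniform sphere the enclosed fraction is (r/R)³, so Q_enc = (30.3 μC)(0.198/0.442)³ = 2.724e-6 C.
By Gauss's law, ∮E·dA = E·4πr² = Q_enc/ε₀.
E = |Q_enc|/(4πε₀r²) = (2.724×10^-6)/(4π·8.85×10^-12·(0.198)²) = 6.25×10^5 N/C.

6.25e5 V/m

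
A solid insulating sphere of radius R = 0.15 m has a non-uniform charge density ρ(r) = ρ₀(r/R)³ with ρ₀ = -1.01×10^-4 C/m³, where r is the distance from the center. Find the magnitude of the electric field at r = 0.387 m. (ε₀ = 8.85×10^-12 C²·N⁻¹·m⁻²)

Take a concentric spherical Gaussian surface of radius r = 0.387 m (r > R, all charge enclosed).
Q_enc = 4π ∫₀^R ρ₀(r'/R)^3 r'² dr' = 4πρ₀R³/6 = -7.139×10^-7 C.
Applying ∮E·dA = Q_enc/ε₀ with Φ = E(4πr²):
E = |Q_enc|/(4πε₀r²) = (7.139×10^-7)/(4π·8.85×10^-12·(0.387)²) = 4.29e4 N/C.

E = 4.29×10^4 V/m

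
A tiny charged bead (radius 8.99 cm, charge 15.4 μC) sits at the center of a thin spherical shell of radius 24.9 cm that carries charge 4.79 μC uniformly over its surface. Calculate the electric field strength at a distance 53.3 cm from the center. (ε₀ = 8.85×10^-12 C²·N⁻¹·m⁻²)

Symmetry ⇒ E = E(r) r̂. Gaussian sphere of radius r = 53.3 cm (r > 24.9 cm, enclosing both).
Q_enc = (15.4 μC) + (4.79 μC) = 2.019×10^-5 C.
Applying ∮E·dA = Q_enc/ε₀ with Φ = E(4πr²):
E = |Q_enc|/(4πε₀r²) = (2.019×10^-5)/(4π·8.85×10^-12·(0.533)²) = 6.39e5 N/C.

E ≈ 6.39×10^5 V/m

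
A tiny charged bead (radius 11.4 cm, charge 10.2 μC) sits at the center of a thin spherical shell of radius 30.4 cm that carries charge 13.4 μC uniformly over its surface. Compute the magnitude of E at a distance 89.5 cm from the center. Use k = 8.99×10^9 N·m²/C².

Symmetry ⇒ E = E(r) r̂. Gaussian sphere of radius r = 89.5 cm (r > 30.4 cm, enclosing both).
Q_enc = (10.2 μC) + (13.4 μC) = 2.36×10^-5 C.
Since E is radial and uniform over the Gaussian sphere, Φ = E·4πr² = Q_enc/ε₀.
E = k|Q_enc|/r² = (8.99×10^9)(2.36×10^-5)/(0.895)² = 2.65e5 N/C.

|E| = 2.65e5 V/m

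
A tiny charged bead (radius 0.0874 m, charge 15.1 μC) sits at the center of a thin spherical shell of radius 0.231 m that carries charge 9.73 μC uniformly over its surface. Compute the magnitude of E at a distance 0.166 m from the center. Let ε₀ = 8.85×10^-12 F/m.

Symmetry ⇒ E = E(r) r̂. Gaussian sphere of radius r = 0.166 m (between the bodies, 0.0874 m < r < 0.231 m).
The shell at 0.231 m lies outside the Gaussian surface, so Q_enc = 15.1 μC = 1.51e-5 C.
Since E is radial and uniform over the Gaussian sphere, Φ = E·4πr² = Q_enc/ε₀.
E = |Q_enc|/(4πε₀r²) = (1.51×10^-5)/(4π·8.85×10^-12·(0.166)²) = 4.93×10^6 N/C.

E ≈ 4.93e6 N/C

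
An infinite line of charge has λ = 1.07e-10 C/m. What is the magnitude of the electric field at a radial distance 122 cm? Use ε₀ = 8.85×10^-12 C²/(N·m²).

Choose a coaxial cylinder of radius r = 122 cm (arbitrary length L) as the Gaussian surface.
Q_enc = λL, so λ_enc = 1.07×10^-10 C/m.
Gauss's law: E·2πrL = λ_enc L/ε₀.
E = |λ_enc|/(2πε₀r) = (1.07×10^-10)/(2π·8.85×10^-12·1.22) = 1.58 N/C.

E ≈ 1.58 N/C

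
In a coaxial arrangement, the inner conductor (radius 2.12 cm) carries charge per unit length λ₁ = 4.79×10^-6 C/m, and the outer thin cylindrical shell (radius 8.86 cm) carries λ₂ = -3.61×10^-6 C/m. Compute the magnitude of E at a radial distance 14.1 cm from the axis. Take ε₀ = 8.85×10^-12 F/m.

By cylindrical symmetry E is radial; use a coaxial Gaussian cylinder of radius 14.1 cm and length L (r > 8.86 cm, enclosing both).
λ_enc = λ₁ + λ₂ = (4.79×10^-6) + (-3.61e-6) = 1.18×10^-6 C/m.
Applying ∮E·dA = Q_enc/ε₀ with the end caps contributing no flux:
E = |λ_enc|/(2πε₀r) = (1.18e-6)/(2π·8.85×10^-12·0.141) = 1.51×10^5 N/C.

E = 1.51e5 N/C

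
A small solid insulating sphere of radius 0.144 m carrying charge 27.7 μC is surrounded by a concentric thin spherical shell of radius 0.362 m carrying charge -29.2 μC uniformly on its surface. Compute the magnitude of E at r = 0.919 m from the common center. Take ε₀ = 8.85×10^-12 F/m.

E = 1.60×10^4 N/C

By spherical symmetry E is radial; choose a Gaussian sphere of radius r = 0.919 m (r > 0.362 m, enclosing both).
Q_enc = (27.7 μC) + (-29.2 μC) = -1.50e-6 C.
Gauss's law: E·4πr² = Q_enc/ε₀.
E = |Q_enc|/(4πε₀r²) = (1.50×10^-6)/(4π·8.85×10^-12·(0.919)²) = 1.60×10^4 N/C.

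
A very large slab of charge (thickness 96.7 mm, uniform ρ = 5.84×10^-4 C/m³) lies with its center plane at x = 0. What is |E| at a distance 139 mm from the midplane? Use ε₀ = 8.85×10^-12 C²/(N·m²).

The point |x| = 139 mm lies outside the slab (half-thickness 0.04835 m). A symmetric pillbox spanning the full slab encloses Q_enc = ρ·d·A.
Flux = 2EA ⇒ E = |ρ|d/(2ε₀), independent of distance outside.
E = (5.84e-4)(0.0967)/(2·8.85×10^-12) = 3.19×10^6 N/C.

E = 3.19e6 N/C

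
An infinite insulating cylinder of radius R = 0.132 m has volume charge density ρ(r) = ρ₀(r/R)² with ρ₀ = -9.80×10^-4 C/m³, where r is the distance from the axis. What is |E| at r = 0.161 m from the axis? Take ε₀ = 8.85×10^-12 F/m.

3.00e6 N/C

By cylindrical symmetry E is radial; use a coaxial Gaussian cylinder of radius 0.161 m and length L (r > R, full charge per length enclosed).
λ_enc = 2π ∫₀^R ρ₀(r'/R)^2 r' dr' = 2πρ₀R²/4 = -2.682e-5 C/m.
Applying ∮E·dA = Q_enc/ε₀ with the end caps contributing no flux:
E = |λ_enc|/(2πε₀r) = (2.682×10^-5)/(2π·8.85×10^-12·0.161) = 3.00e6 N/C.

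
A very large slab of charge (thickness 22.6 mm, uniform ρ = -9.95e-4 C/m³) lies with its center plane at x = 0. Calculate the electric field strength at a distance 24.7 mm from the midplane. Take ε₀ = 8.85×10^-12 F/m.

|E| = 1.27×10^6 N/C

The point |x| = 24.7 mm lies outside the slab (half-thickness 0.0113 m). A symmetric pillbox spanning the full slab encloses Q_enc = ρ·d·A.
Flux = 2EA ⇒ E = |ρ|d/(2ε₀), independent of distance outside.
E = (9.95×10^-4)(0.0226)/(2·8.85×10^-12) = 1.27×10^6 N/C.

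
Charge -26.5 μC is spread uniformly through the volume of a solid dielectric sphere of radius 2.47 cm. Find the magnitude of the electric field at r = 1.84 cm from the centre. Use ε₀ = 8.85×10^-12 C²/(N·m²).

Take a concentric spherical Gaussian surface of radius r = 1.84 cm (r < R).
For a uniform sphere the enclosed fraction is (r/R)³, so Q_enc = (-26.5 μC)(0.0184/0.0247)³ = -1.095×10^-5 C.
Since E is radial and uniform over the Gaussian sphere, Φ = E·4πr² = Q_enc/ε₀.
E = |Q_enc|/(4πε₀r²) = (1.095e-5)/(4π·8.85×10^-12·(0.0184)²) = 2.91×10^8 N/C.

E ≈ 2.91e8 N/C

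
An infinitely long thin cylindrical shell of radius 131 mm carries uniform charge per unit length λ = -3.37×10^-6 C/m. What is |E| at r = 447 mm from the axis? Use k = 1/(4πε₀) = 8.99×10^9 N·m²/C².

Choose a coaxial cylinder of radius r = 447 mm (arbitrary length L) as the Gaussian surface (r > 131 mm).
The full line charge is enclosed: λ_enc = -3.37×10^-6 C/m.
Gauss's law: E·2πrL = λ_enc L/ε₀.
E = 2k|λ_enc|/r = 2(8.99×10^9)(3.37×10^-6)/(0.447) = 1.36×10^5 N/C.

E ≈ 1.36×10^5 V/m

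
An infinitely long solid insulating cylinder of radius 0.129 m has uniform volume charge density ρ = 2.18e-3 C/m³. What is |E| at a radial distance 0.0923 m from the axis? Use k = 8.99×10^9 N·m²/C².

Choose a coaxial cylinder of radius r = 0.0923 m (arbitrary length L) as the Gaussian surface (r < R).
Charge inside radius r per length L is ρ·πr²·L, so λ_enc = ρπr² = 5.835×10^-5 C/m.
Since E is radial and uniform over the curved surface, Φ = E·2πrL = Q_enc/ε₀ = λ_enc L/ε₀.
E = 2k|λ_enc|/r = 2(8.99×10^9)(5.835e-5)/(0.0923) = 1.14×10^7 N/C.

1.14×10^7 N/C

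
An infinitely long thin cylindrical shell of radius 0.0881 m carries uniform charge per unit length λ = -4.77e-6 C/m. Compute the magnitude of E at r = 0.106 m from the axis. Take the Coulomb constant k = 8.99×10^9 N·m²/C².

8.09e5 N/C

Take a coaxial cylindrical Gaussian surface of radius r = 0.106 m and length L (r > 0.0881 m).
The full line charge is enclosed: λ_enc = -4.77×10^-6 C/m.
By Gauss's law (flux through the curved wall only), E·2πrL = λ_enc L/ε₀.
E = 2k|λ_enc|/r = 2(8.99×10^9)(4.77×10^-6)/(0.106) = 8.09e5 N/C.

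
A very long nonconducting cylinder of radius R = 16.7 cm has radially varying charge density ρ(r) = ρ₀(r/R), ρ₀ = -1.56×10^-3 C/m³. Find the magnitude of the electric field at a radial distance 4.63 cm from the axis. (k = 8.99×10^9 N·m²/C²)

E = 7.54×10^5 N/C

Choose a coaxial cylinder of radius r = 4.63 cm (arbitrary length L) as the Gaussian surface (r < R).
Integrating ρ over the cross-section to radius r: λ_enc = (2πρ₀/R) ∫₀^r r'^2 dr' = 2πρ₀ r^3/(3·R) = -1.942×10^-6 C/m.
Gauss's law: E·2πrL = λ_enc L/ε₀.
E = 2k|λ_enc|/r = 2(8.99×10^9)(1.942e-6)/(0.0463) = 7.54e5 N/C.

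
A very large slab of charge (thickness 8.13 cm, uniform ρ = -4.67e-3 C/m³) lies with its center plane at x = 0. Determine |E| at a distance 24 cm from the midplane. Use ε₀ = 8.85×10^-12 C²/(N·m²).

The point |x| = 24 cm lies outside the slab (half-thickness 0.04065 m). A symmetric pillbox spanning the full slab encloses Q_enc = ρ·d·A.
Flux = 2EA ⇒ E = |ρ|d/(2ε₀), independent of distance outside.
E = (4.67×10^-3)(0.0813)/(2·8.85×10^-12) = 2.15×10^7 N/C.

|E| ≈ 2.15×10^7 N/C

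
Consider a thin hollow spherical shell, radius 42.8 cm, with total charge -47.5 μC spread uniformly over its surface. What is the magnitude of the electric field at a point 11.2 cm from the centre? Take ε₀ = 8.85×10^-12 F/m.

Symmetry ⇒ E = E(r) r̂. Gaussian sphere of radius r = 11.2 cm (inside the shell, r < 42.8 cm).
All the charge is outside the Gaussian surface: Q_enc = 0, hence E = 0 everywhere inside the shell.

E = 0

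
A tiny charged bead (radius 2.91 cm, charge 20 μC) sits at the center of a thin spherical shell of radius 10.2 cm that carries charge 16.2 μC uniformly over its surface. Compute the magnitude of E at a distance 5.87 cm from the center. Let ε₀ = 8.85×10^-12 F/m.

E = 5.22×10^7 N/C

By spherical symmetry E is radial; choose a Gaussian sphere of radius r = 5.87 cm (between the bodies, 2.91 cm < r < 10.2 cm).
The shell at 10.2 cm lies outside the Gaussian surface, so Q_enc = 20 μC = 2.00×10^-5 C.
By Gauss's law, ∮E·dA = E·4πr² = Q_enc/ε₀.
E = |Q_enc|/(4πε₀r²) = (2.00×10^-5)/(4π·8.85×10^-12·(0.0587)²) = 5.22×10^7 N/C.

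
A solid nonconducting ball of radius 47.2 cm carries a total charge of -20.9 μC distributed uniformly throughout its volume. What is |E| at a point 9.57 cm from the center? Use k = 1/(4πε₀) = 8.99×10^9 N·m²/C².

|E| ≈ 1.71×10^5 N/C

Use a concentric Gaussian sphere at r = 9.57 cm (r < R).
For a uniform sphere the enclosed fraction is (r/R)³, so Q_enc = (-20.9 μC)(0.0957/0.472)³ = -1.742e-7 C.
Applying ∮E·dA = Q_enc/ε₀ with Φ = E(4πr²):
E = k|Q_enc|/r² = (8.99×10^9)(1.742e-7)/(0.0957)² = 1.71×10^5 N/C.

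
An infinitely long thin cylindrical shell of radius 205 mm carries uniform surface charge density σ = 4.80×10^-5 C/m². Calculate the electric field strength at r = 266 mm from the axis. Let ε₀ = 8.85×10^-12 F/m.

E = 4.18×10^6 V/m

Coaxial Gaussian cylinder, radius r = 266 mm, length L (r > 205 mm).
The whole shell is enclosed: λ_enc = σ·2πR = (4.80×10^-5)·2π·(0.205) = 6.183×10^-5 C/m.
Since E is radial and uniform over the curved surface, Φ = E·2πrL = Q_enc/ε₀ = λ_enc L/ε₀.
E = |λ_enc|/(2πε₀r) = (6.183×10^-5)/(2π·8.85×10^-12·0.266) = 4.18×10^6 N/C.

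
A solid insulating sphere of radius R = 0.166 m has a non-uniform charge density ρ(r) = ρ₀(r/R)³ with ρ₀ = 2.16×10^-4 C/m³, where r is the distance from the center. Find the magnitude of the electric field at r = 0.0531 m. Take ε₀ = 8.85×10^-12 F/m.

E ≈ 7.07e3 N/C

Take a concentric spherical Gaussian surface of radius r = 0.0531 m (r < R).
Integrate the density: Q_enc = 4π ∫₀^r ρ₀(r'/R)^3 r'² dr' = 4πρ₀ r^6/(6·R³) = 2.217×10^-9 C.
Gauss's law: E·4πr² = Q_enc/ε₀.
E = |Q_enc|/(4πε₀r²) = (2.217e-9)/(4π·8.85×10^-12·(0.0531)²) = 7.07e3 N/C.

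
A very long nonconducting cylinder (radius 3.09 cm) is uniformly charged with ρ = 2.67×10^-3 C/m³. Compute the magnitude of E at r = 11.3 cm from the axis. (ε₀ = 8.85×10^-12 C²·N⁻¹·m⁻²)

E = 1.27e6 N/C

Choose a coaxial cylinder of radius r = 11.3 cm (arbitrary length L) as the Gaussian surface (r > 3.09 cm, full cross-section enclosed).
λ_enc = ρ·πR² = (2.67×10^-3)π(0.0309)² = 8.009×10^-6 C/m.
Gauss's law: E·2πrL = λ_enc L/ε₀.
E = |λ_enc|/(2πε₀r) = (8.009×10^-6)/(2π·8.85×10^-12·0.113) = 1.27×10^6 N/C.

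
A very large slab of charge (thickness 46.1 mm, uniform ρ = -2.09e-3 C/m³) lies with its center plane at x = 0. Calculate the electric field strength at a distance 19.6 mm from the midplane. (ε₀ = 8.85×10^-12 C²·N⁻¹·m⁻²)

E ≈ 4.63×10^6 V/m

By symmetry E is perpendicular to the slab. A Gaussian pillbox from −19.6 mm to +19.6 mm (face area A) lies entirely within the slab.
Q_enc = ρ·(2x)·A and flux = 2EA, so 2EA = 2ρxA/ε₀ ⇒ E = |ρ|x/ε₀.
E = (2.09×10^-3)(0.0196)/(8.85×10^-12) = 4.63e6 N/C.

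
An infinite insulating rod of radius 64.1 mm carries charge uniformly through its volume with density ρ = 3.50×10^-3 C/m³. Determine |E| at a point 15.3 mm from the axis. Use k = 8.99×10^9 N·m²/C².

Take a coaxial cylindrical Gaussian surface of radius r = 15.3 mm and length L (r < R).
Enclosed charge per unit length: λ_enc = ρ·πr² = (3.50×10^-3)π(0.0153)² = 2.574×10^-6 C/m.
Since E is radial and uniform over the curved surface, Φ = E·2πrL = Q_enc/ε₀ = λ_enc L/ε₀.
E = 2k|λ_enc|/r = 2(8.99×10^9)(2.574e-6)/(0.0153) = 3.02×10^6 N/C.

|E| ≈ 3.02×10^6 N/C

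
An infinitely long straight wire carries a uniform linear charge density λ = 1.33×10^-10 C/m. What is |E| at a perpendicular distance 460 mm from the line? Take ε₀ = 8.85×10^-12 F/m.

E ≈ 5.2 V/m

By cylindrical symmetry E is radial; use a coaxial Gaussian cylinder of radius 460 mm and length L.
Q_enc = λL, so λ_enc = 1.33×10^-10 C/m.
Since E is radial and uniform over the curved surface, Φ = E·2πrL = Q_enc/ε₀ = λ_enc L/ε₀.
E = |λ_enc|/(2πε₀r) = (1.33×10^-10)/(2π·8.85×10^-12·0.46) = 5.2 N/C.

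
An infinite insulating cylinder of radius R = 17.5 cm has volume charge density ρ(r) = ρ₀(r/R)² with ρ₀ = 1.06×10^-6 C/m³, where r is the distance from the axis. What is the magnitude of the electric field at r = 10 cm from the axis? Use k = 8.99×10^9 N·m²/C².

|E| = 978 N/C

Choose a coaxial cylinder of radius r = 10 cm (arbitrary length L) as the Gaussian surface (r < R).
Integrating ρ over the cross-section to radius r: λ_enc = (2πρ₀/R²) ∫₀^r r'^3 dr' = 2πρ₀ r^4/(4·R²) = 5.437e-9 C/m.
By Gauss's law (flux through the curved wall only), E·2πrL = λ_enc L/ε₀.
E = 2k|λ_enc|/r = 2(8.99×10^9)(5.437×10^-9)/(0.1) = 978 N/C.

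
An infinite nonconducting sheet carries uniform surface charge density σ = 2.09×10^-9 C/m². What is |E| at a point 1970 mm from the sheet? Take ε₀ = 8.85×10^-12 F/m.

The symmetry is planar: E is normal to the sheet and the same magnitude on both sides. Take a pillbox straddling the sheet with end-cap area A.
Flux Φ = 2EA and Q_enc = σA, so 2EA = σA/ε₀ ⇒ E = |σ|/(2ε₀), independent of distance.
E = |σ|/(2ε₀) = (2.09×10^-9)/(2·8.85×10^-12) = 118 N/C.

E ≈ 118 V/m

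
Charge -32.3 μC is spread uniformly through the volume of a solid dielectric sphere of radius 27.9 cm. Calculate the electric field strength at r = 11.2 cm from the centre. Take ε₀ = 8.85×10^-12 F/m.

E ≈ 1.50×10^6 N/C

By spherical symmetry E is radial; choose a Gaussian sphere of radius r = 11.2 cm (r < R).
Only the charge within r is enclosed: Q_enc = Q·(r/R)³ = (-32.3 μC)·(11.2 cm/27.9 cm)³ = -2.09×10^-6 C.
Applying ∮E·dA = Q_enc/ε₀ with Φ = E(4πr²):
E = |Q_enc|/(4πε₀r²) = (2.09e-6)/(4π·8.85×10^-12·(0.112)²) = 1.50e6 N/C.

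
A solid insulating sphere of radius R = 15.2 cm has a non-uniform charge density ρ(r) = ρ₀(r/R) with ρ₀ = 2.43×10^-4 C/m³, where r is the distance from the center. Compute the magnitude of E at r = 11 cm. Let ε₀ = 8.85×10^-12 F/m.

|E| = 5.46×10^5 N/C

Use a concentric Gaussian sphere at r = 11 cm (r < R).
Q_enc = ∫₀^r ρ(r')·4πr'² dr' = (4πρ₀/R) ∫₀^r r'^3 dr' = 4πρ₀ r^4/(4·R) = 7.353×10^-7 C.
By Gauss's law, ∮E·dA = E·4πr² = Q_enc/ε₀.
E = |Q_enc|/(4πε₀r²) = (7.353×10^-7)/(4π·8.85×10^-12·(0.11)²) = 5.46×10^5 N/C.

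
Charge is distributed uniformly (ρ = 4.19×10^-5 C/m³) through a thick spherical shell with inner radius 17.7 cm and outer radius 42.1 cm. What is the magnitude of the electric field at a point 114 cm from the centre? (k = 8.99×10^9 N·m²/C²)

Symmetry ⇒ E = E(r) r̂. Gaussian sphere of radius r = 114 cm (r > 42.1 cm, enclosing the whole shell).
Q_enc = ρ·(4π/3)(b³ − a³) = (4.19×10^-5)·(4π/3)·((0.421)³ − (0.177)³) = 1.212e-5 C.
Applying ∮E·dA = Q_enc/ε₀ with Φ = E(4πr²):
E = k|Q_enc|/r² = (8.99×10^9)(1.212e-5)/(1.14)² = 8.39e4 N/C.

|E| = 8.39×10^4 N/C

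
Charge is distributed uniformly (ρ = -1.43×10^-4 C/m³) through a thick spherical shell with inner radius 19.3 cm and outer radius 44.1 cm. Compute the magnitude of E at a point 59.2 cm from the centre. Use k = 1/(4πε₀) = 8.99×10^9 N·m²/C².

Use a concentric Gaussian sphere at r = 59.2 cm (r > 44.1 cm, enclosing the whole shell).
Q_enc = ρ·(4π/3)(b³ − a³) = (-1.43e-4)·(4π/3)·((0.441)³ − (0.193)³) = -4.707e-5 C.
By Gauss's law, ∮E·dA = E·4πr² = Q_enc/ε₀.
E = k|Q_enc|/r² = (8.99×10^9)(4.707e-5)/(0.592)² = 1.21×10^6 N/C.

1.21×10^6 N/C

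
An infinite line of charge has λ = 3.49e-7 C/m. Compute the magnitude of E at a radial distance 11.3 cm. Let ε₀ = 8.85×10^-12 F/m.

E = 5.55×10^4 V/m

Take a coaxial cylindrical Gaussian surface of radius r = 11.3 cm and length L.
Q_enc = λL, so λ_enc = 3.49×10^-7 C/m.
Applying ∮E·dA = Q_enc/ε₀ with the end caps contributing no flux:
E = |λ_enc|/(2πε₀r) = (3.49×10^-7)/(2π·8.85×10^-12·0.113) = 5.55e4 N/C.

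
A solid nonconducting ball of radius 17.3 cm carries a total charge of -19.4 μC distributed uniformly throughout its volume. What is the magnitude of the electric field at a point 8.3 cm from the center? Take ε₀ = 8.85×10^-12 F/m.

By spherical symmetry E is radial; choose a Gaussian sphere of radius r = 8.3 cm (r < R).
For a uniform sphere the enclosed fraction is (r/R)³, so Q_enc = (-19.4 μC)(0.083/0.173)³ = -2.142×10^-6 C.
Applying ∮E·dA = Q_enc/ε₀ with Φ = E(4πr²):
E = |Q_enc|/(4πε₀r²) = (2.142×10^-6)/(4π·8.85×10^-12·(0.083)²) = 2.80×10^6 N/C.

|E| = 2.80×10^6 N/C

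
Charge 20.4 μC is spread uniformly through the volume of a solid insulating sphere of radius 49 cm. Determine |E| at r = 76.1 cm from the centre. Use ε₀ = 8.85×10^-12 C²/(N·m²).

By spherical symmetry E is radial; choose a Gaussian sphere of radius r = 76.1 cm (r > R, so the entire charge is enclosed).
Q_enc = 20.4 μC = 2.04×10^-5 C.
By Gauss's law, ∮E·dA = E·4πr² = Q_enc/ε₀.
E = |Q_enc|/(4πε₀r²) = (2.04e-5)/(4π·8.85×10^-12·(0.761)²) = 3.17×10^5 N/C.

E ≈ 3.17×10^5 N/C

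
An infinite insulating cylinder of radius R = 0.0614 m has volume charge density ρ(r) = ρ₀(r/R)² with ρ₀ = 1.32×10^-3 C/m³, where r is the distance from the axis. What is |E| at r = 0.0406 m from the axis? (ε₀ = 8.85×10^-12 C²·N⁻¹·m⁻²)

Coaxial Gaussian cylinder, radius r = 0.0406 m, length L (r < R).
λ_enc = ∫₀^r ρ(r')·2πr' dr' = (2πρ₀/R²)·r^4/4 = 1.494e-6 C/m.
Applying ∮E·dA = Q_enc/ε₀ with the end caps contributing no flux:
E = |λ_enc|/(2πε₀r) = (1.494×10^-6)/(2π·8.85×10^-12·0.0406) = 6.62×10^5 N/C.

|E| ≈ 6.62e5 V/m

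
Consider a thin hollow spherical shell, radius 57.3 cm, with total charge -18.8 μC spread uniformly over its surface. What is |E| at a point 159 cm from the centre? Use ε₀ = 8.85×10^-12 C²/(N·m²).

|E| ≈ 6.69e4 N/C

Symmetry ⇒ E = E(r) r̂. Gaussian sphere of radius r = 159 cm (r > 57.3 cm).
The entire shell is enclosed: Q_enc = -1.88×10^-5 C.
Applying ∮E·dA = Q_enc/ε₀ with Φ = E(4πr²):
E = |Q_enc|/(4πε₀r²) = (1.88e-5)/(4π·8.85×10^-12·(1.59)²) = 6.69e4 N/C.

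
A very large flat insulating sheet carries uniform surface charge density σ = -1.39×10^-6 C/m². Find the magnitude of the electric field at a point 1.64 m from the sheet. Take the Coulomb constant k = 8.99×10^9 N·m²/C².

E ≈ 7.85e4 V/m

By planar symmetry E is perpendicular to the sheet and uniform; use a Gaussian pillbox with flat faces of area A on each side of the sheet.
Only the two end caps contribute flux: Φ = 2EA. With Q_enc = σA, Gauss's law gives E = |σ|/(2ε₀).
E = 2πk|σ| = 2π(8.99×10^9)(1.39e-6) = 7.85×10^4 N/C.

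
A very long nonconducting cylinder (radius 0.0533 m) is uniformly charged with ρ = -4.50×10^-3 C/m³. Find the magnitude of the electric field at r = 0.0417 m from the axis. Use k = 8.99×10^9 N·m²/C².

E = 1.06e7 V/m

Choose a coaxial cylinder of radius r = 0.0417 m (arbitrary length L) as the Gaussian surface (r < R).
Charge inside radius r per length L is ρ·πr²·L, so λ_enc = ρπr² = -2.458×10^-5 C/m.
Applying ∮E·dA = Q_enc/ε₀ with the end caps contributing no flux:
E = 2k|λ_enc|/r = 2(8.99×10^9)(2.458e-5)/(0.0417) = 1.06×10^7 N/C.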